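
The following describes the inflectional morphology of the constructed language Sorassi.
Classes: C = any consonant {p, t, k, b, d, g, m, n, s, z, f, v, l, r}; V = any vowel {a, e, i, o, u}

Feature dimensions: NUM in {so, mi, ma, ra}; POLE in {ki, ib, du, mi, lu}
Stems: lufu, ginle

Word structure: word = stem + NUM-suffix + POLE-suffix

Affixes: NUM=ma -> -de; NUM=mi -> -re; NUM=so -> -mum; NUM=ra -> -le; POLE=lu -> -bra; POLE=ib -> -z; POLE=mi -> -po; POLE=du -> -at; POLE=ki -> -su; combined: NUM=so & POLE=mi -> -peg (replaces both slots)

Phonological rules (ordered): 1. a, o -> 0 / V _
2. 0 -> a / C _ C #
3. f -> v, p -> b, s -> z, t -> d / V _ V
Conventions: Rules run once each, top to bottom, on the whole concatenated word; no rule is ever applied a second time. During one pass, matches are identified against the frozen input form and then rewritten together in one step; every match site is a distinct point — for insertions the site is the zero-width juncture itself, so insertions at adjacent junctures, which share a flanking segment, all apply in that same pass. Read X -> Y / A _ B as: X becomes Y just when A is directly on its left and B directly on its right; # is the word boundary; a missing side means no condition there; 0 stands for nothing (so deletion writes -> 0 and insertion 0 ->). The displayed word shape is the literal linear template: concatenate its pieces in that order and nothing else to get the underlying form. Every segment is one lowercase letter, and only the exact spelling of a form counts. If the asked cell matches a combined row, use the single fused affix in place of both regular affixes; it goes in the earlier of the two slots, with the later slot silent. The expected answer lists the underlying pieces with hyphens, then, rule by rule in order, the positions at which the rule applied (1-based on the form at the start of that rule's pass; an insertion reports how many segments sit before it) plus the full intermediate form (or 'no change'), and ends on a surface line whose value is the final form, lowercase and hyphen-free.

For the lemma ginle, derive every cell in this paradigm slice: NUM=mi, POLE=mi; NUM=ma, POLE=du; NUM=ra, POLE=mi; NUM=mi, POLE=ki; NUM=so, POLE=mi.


cell NUM=mi, POLE=mi:
underlying: ginle-re-po
1. a, o -> 0 / V _: no change
2. 0 -> a / C _ C #: no change
3. f -> v, p -> b, s -> z, t -> d / V _ V: fires at position(s) 8: ginlerebo
surface: ginlerebo

cell NUM=ma, POLE=du:
underlying: ginle-de-at
1. a, o -> 0 / V _: fires at position(s) 8: ginledet
2. 0 -> a / C _ C #: no change
3. f -> v, p -> b, s -> z, t -> d / V _ V: no change
surface: ginledet

cell NUM=ra, POLE=mi:
underlying: ginle-le-po
1. a, o -> 0 / V _: no change
2. 0 -> a / C _ C #: no change
3. f -> v, p -> b, s -> z, t -> d / V _ V: fires at position(s) 8: ginlelebo
surface: ginlelebo

cell NUM=mi, POLE=ki:
underlying: ginle-re-su
1. a, o -> 0 / V _: no change
2. 0 -> a / C _ C #: no change
3. f -> v, p -> b, s -> z, t -> d / V _ V: fires at position(s) 8: ginlerezu
surface: ginlerezu

cell NUM=so, POLE=mi:
underlying: ginle-peg
1. a, o -> 0 / V _: no change
2. 0 -> a / C _ C #: no change
3. f -> v, p -> b, s -> z, t -> d / V _ V: fires at position(s) 6: ginlebeg
surface: ginlebeg


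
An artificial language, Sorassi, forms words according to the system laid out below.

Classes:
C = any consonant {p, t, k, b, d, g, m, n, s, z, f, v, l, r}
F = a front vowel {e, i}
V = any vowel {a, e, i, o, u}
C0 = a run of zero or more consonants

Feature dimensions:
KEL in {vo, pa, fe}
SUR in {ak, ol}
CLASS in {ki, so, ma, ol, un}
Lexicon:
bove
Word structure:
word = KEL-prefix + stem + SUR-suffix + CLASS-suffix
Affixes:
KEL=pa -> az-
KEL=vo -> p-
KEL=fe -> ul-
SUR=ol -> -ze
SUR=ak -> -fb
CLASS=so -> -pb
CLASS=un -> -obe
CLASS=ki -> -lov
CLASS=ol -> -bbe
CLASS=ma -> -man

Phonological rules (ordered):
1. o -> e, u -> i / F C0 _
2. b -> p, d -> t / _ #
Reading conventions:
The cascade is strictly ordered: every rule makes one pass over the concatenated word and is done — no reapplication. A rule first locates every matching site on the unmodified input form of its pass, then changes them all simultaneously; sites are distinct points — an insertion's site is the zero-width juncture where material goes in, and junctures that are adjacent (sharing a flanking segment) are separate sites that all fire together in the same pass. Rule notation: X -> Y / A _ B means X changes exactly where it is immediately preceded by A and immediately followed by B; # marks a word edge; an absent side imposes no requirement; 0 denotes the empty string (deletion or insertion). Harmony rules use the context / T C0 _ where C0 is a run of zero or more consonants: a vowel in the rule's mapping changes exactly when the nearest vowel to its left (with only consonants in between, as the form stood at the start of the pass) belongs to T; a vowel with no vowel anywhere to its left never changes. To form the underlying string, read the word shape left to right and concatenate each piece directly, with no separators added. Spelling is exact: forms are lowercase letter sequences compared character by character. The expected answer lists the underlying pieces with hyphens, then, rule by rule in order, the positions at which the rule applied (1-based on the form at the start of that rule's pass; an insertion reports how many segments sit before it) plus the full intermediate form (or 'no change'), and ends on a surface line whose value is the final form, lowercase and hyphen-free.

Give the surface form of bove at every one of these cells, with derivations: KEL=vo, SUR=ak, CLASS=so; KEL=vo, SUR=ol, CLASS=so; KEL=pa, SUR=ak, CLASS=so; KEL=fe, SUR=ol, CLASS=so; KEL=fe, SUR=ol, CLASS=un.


cell KEL=vo, SUR=ak, CLASS=so:
underlying: p-bove-fb-pb
1. o -> e, u -> i / F C0 _: no change
2. b -> p, d -> t / _ #: fires at position(s) 9: pbovefbpp
surface: pbovefbpp

cell KEL=vo, SUR=ol, CLASS=so:
underlying: p-bove-ze-pb
1. o -> e, u -> i / F C0 _: no change
2. b -> p, d -> t / _ #: fires at position(s) 9: pbovezepp
surface: pbovezepp

cell KEL=pa, SUR=ak, CLASS=so:
underlying: az-bove-fb-pb
1. o -> e, u -> i / F C0 _: no change
2. b -> p, d -> t / _ #: fires at position(s) 10: azbovefbpp
surface: azbovefbpp

cell KEL=fe, SUR=ol, CLASS=so:
underlying: ul-bove-ze-pb
1. o -> e, u -> i / F C0 _: no change
2. b -> p, d -> t / _ #: fires at position(s) 10: ulbovezepp
surface: ulbovezepp

cell KEL=fe, SUR=ol, CLASS=un:
underlying: ul-bove-ze-obe
1. o -> e, u -> i / F C0 _: fires at position(s) 9: ulbovezeebe
2. b -> p, d -> t / _ #: no change
surface: ulbovezeebe


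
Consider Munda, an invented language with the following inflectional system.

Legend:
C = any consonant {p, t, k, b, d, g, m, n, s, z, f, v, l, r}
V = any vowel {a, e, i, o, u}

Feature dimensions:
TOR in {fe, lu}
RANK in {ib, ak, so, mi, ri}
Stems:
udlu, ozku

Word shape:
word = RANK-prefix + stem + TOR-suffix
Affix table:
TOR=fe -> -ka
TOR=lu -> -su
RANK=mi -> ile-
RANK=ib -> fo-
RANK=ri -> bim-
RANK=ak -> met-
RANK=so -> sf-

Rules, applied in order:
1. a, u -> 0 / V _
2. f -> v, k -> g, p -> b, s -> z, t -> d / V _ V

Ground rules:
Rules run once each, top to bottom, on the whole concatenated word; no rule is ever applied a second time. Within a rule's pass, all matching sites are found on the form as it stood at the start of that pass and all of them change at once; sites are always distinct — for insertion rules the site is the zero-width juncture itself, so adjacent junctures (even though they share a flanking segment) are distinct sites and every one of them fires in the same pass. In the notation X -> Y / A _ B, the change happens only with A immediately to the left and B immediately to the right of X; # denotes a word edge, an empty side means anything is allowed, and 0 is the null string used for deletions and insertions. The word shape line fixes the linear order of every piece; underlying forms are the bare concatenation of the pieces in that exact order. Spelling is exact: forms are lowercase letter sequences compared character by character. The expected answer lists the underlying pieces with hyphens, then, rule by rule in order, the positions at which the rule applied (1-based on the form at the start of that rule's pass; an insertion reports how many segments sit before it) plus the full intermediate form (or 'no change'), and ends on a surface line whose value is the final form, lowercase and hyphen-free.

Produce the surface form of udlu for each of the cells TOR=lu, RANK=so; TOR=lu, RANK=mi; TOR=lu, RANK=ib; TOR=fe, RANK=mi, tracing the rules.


cell TOR=lu, RANK=so:
underlying: sf-udlu-su
1. a, u -> 0 / V _: no change
2. f -> v, k -> g, p -> b, s -> z, t -> d / V _ V: fires at position(s) 7: sfudluzu
surface: sfudluzu

cell TOR=lu, RANK=mi:
underlying: ile-udlu-su
1. a, u -> 0 / V _: fires at position(s) 4: iledlusu
2. f -> v, k -> g, p -> b, s -> z, t -> d / V _ V: fires at position(s) 7: iledluzu
surface: iledluzu

cell TOR=lu, RANK=ib:
underlying: fo-udlu-su
1. a, u -> 0 / V _: fires at position(s) 3: fodlusu
2. f -> v, k -> g, p -> b, s -> z, t -> d / V _ V: fires at position(s) 6: fodluzu
surface: fodluzu

cell TOR=fe, RANK=mi:
underlying: ile-udlu-ka
1. a, u -> 0 / V _: fires at position(s) 4: iledluka
2. f -> v, k -> g, p -> b, s -> z, t -> d / V _ V: fires at position(s) 7: iledluga
surface: iledluga


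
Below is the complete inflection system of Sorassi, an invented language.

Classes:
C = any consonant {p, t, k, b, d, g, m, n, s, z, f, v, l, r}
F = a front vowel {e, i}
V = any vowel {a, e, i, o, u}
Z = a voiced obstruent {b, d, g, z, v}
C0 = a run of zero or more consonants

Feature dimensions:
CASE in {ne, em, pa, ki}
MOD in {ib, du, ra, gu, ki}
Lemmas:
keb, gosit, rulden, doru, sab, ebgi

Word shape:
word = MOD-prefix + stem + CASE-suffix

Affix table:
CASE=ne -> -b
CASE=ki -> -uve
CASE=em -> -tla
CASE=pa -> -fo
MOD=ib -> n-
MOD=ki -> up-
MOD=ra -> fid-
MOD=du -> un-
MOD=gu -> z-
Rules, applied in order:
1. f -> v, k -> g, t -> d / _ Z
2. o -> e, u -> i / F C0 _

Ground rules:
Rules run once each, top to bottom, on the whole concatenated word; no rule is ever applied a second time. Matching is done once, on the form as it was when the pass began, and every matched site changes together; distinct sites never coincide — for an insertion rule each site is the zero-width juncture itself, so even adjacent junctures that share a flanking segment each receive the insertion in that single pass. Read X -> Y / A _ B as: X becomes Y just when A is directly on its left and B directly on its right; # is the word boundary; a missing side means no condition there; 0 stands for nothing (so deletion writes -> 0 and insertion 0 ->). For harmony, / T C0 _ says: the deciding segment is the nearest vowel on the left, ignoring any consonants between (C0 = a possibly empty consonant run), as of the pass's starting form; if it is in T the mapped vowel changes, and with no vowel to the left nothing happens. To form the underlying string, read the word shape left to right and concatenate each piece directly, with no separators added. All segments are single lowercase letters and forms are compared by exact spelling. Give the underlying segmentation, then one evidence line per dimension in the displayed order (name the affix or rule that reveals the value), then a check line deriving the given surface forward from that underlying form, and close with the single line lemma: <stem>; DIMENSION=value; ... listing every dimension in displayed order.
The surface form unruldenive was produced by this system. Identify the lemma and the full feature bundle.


underlying: un-rulden-uve
CASE=ki - signalled by the affix -uve
MOD=du - signalled by the affix un-
check: unruldenuve -> unruldenuve -> unruldenive
lemma: rulden; CASE=ki; MOD=du


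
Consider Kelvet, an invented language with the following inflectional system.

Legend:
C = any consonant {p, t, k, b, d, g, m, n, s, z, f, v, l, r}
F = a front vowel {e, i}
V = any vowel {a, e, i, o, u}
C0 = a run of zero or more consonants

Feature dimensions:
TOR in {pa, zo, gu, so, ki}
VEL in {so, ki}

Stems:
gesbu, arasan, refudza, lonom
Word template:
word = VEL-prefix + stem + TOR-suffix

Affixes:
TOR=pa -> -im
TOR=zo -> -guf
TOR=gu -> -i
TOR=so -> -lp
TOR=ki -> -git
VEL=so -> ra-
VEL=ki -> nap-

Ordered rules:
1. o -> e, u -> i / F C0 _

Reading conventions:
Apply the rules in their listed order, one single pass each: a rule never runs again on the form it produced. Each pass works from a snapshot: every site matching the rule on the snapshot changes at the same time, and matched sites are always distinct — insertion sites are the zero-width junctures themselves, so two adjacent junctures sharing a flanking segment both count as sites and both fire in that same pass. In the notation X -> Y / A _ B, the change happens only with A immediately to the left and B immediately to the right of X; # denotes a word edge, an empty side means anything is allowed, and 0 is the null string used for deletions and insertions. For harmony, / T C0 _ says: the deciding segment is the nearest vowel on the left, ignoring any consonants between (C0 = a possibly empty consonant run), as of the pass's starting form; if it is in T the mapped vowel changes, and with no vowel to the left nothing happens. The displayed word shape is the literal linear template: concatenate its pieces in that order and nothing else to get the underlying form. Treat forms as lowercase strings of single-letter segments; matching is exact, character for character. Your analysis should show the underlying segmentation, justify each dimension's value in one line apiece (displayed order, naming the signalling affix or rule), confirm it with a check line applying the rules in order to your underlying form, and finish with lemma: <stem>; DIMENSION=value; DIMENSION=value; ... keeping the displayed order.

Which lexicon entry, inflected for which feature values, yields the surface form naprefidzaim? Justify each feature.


underlying: nap-refudza-im
TOR=pa - signalled by the affix -im
VEL=ki - signalled by the affix nap-
check: naprefudzaim -> naprefidzaim
lemma: refudza; TOR=pa; VEL=ki


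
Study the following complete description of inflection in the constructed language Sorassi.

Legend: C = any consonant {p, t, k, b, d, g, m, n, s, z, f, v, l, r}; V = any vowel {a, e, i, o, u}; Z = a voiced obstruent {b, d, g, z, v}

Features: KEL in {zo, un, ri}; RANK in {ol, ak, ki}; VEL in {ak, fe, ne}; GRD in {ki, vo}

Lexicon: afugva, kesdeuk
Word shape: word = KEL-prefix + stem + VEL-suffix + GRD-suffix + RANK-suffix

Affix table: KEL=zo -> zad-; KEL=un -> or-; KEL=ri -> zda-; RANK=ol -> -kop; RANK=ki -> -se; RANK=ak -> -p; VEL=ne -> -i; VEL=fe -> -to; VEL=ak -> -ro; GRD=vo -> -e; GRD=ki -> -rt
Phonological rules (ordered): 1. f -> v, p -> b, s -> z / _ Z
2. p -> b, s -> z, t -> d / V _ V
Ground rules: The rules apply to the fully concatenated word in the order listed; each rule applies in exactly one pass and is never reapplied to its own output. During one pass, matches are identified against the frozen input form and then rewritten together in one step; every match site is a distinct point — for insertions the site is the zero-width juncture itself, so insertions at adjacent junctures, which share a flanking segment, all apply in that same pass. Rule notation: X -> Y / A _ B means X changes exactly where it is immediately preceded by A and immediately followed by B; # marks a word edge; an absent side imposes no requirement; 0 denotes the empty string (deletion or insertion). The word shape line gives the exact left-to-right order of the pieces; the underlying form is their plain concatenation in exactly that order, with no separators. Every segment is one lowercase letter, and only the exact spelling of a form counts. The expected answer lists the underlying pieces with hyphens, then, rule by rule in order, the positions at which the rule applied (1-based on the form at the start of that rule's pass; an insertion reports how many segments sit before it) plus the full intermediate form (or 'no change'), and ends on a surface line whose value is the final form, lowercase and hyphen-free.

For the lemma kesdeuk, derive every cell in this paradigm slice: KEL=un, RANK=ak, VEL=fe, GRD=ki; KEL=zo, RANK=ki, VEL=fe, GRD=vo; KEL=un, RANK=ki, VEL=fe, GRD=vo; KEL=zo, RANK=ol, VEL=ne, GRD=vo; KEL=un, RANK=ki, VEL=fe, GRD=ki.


cell KEL=un, RANK=ak, VEL=fe, GRD=ki:
underlying: or-kesdeuk-to-rt-p
1. f -> v, p -> b, s -> z / _ Z: fires at position(s) 5: orkezdeuktortp
2. p -> b, s -> z, t -> d / V _ V: no change
surface: orkezdeuktortp

cell KEL=zo, RANK=ki, VEL=fe, GRD=vo:
underlying: zad-kesdeuk-to-e-se
1. f -> v, p -> b, s -> z / _ Z: fires at position(s) 6: zadkezdeuktoese
2. p -> b, s -> z, t -> d / V _ V: fires at position(s) 14: zadkezdeuktoeze
surface: zadkezdeuktoeze

cell KEL=un, RANK=ki, VEL=fe, GRD=vo:
underlying: or-kesdeuk-to-e-se
1. f -> v, p -> b, s -> z / _ Z: fires at position(s) 5: orkezdeuktoese
2. p -> b, s -> z, t -> d / V _ V: fires at position(s) 13: orkezdeuktoeze
surface: orkezdeuktoeze

cell KEL=zo, RANK=ol, VEL=ne, GRD=vo:
underlying: zad-kesdeuk-i-e-kop
1. f -> v, p -> b, s -> z / _ Z: fires at position(s) 6: zadkezdeukiekop
2. p -> b, s -> z, t -> d / V _ V: no change
surface: zadkezdeukiekop

cell KEL=un, RANK=ki, VEL=fe, GRD=ki:
underlying: or-kesdeuk-to-rt-se
1. f -> v, p -> b, s -> z / _ Z: fires at position(s) 5: orkezdeuktortse
2. p -> b, s -> z, t -> d / V _ V: no change
surface: orkezdeuktortse


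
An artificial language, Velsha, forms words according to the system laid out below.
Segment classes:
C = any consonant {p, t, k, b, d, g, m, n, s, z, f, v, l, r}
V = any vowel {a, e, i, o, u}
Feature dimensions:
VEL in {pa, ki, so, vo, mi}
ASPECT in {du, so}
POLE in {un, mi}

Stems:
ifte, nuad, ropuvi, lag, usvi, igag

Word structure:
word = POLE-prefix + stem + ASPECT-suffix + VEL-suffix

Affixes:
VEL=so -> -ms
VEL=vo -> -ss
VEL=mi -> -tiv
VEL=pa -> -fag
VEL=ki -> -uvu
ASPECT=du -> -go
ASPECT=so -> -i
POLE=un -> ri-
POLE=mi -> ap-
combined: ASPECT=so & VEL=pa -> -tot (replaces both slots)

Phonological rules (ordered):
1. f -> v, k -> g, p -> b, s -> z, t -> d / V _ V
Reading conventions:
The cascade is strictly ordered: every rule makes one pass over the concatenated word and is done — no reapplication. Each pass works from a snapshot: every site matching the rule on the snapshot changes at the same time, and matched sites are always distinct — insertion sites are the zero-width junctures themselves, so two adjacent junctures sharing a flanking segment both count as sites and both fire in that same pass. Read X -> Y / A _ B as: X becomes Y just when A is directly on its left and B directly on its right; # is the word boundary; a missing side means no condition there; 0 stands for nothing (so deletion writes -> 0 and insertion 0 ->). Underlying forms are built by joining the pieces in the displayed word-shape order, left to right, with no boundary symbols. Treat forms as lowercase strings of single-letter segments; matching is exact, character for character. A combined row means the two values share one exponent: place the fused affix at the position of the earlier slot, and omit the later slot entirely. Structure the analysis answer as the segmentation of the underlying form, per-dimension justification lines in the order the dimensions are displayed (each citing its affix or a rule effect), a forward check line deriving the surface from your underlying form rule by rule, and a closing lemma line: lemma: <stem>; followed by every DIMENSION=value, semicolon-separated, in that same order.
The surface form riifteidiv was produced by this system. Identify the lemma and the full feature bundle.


underlying: ri-ifte-i-tiv
VEL=mi - signalled by the affix -tiv
ASPECT=so - signalled by the affix -i
POLE=un - signalled by the affix ri-
check: riifteitiv -> riifteidiv
lemma: ifte; VEL=mi; ASPECT=so; POLE=un


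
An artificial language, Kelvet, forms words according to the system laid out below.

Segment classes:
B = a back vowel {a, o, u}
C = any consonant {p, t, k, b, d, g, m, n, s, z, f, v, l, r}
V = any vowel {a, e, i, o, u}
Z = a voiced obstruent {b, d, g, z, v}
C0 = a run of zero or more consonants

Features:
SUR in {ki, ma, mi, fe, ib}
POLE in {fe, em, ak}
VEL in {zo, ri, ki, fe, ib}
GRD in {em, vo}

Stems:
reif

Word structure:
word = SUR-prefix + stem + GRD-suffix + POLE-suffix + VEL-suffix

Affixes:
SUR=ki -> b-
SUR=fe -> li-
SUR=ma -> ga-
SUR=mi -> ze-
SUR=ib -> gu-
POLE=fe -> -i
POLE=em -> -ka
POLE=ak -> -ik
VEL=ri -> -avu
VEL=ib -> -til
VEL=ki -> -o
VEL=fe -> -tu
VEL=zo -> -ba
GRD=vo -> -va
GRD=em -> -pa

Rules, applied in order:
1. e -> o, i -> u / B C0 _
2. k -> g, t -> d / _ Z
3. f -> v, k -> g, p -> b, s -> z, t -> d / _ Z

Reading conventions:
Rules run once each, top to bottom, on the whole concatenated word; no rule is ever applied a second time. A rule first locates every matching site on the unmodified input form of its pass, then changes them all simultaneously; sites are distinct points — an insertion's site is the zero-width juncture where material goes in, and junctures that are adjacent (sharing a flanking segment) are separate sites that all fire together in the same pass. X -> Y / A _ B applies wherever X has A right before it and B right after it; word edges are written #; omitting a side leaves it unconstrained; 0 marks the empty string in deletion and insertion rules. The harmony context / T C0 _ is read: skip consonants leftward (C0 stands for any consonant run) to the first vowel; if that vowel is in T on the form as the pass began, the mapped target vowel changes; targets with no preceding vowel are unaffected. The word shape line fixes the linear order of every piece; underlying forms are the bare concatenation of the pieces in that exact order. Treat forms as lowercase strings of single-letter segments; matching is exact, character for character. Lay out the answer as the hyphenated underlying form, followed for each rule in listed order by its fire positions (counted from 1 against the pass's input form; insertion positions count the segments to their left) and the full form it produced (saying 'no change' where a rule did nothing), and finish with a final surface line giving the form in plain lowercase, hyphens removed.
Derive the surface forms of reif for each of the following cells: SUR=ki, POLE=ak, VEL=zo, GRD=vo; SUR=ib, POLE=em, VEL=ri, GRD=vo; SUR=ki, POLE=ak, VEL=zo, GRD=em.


cell SUR=ki, POLE=ak, VEL=zo, GRD=vo:
underlying: b-reif-va-ik-ba
1. e -> o, i -> u / B C0 _: fires at position(s) 8: breifvaukba
2. k -> g, t -> d / _ Z: fires at position(s) 9: breifvaugba
3. f -> v, k -> g, p -> b, s -> z, t -> d / _ Z: fires at position(s) 5: breivvaugba
surface: breivvaugba

cell SUR=ib, POLE=em, VEL=ri, GRD=vo:
underlying: gu-reif-va-ka-avu
1. e -> o, i -> u / B C0 _: fires at position(s) 4: guroifvakaavu
2. k -> g, t -> d / _ Z: no change
3. f -> v, k -> g, p -> b, s -> z, t -> d / _ Z: fires at position(s) 6: guroivvakaavu
surface: guroivvakaavu

cell SUR=ki, POLE=ak, VEL=zo, GRD=em:
underlying: b-reif-pa-ik-ba
1. e -> o, i -> u / B C0 _: fires at position(s) 8: breifpaukba
2. k -> g, t -> d / _ Z: fires at position(s) 9: breifpaugba
3. f -> v, k -> g, p -> b, s -> z, t -> d / _ Z: no change
surface: breifpaugba


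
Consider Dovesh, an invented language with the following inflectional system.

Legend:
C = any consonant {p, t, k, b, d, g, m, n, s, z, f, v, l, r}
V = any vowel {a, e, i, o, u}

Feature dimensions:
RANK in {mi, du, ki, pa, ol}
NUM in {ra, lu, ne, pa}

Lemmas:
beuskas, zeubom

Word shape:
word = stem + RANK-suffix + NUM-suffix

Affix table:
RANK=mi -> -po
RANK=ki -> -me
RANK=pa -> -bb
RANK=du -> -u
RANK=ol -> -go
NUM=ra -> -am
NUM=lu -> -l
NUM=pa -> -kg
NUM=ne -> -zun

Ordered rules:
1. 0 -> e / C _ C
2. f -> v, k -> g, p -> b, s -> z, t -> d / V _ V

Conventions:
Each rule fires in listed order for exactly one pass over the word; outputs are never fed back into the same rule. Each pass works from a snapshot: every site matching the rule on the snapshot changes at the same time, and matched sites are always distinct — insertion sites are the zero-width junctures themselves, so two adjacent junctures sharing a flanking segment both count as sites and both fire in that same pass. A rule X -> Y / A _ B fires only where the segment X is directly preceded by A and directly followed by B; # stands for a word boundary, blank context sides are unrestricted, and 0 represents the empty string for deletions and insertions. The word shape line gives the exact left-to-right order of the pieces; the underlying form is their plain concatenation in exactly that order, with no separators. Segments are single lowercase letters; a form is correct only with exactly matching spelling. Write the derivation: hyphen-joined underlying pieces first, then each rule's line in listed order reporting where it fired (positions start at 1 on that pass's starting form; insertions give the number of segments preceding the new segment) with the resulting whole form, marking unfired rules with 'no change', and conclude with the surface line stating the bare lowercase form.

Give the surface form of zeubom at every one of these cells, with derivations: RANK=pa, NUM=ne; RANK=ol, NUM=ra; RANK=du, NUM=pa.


cell RANK=pa, NUM=ne:
underlying: zeubom-bb-zun
1. 0 -> e / C _ C: inserts after position(s) 6, 7, 8: zeubomebebezun
2. f -> v, k -> g, p -> b, s -> z, t -> d / V _ V: no change
surface: zeubomebebezun

cell RANK=ol, NUM=ra:
underlying: zeubom-go-am
1. 0 -> e / C _ C: inserts after position(s) 6: zeubomegoam
2. f -> v, k -> g, p -> b, s -> z, t -> d / V _ V: no change
surface: zeubomegoam

cell RANK=du, NUM=pa:
underlying: zeubom-u-kg
1. 0 -> e / C _ C: inserts after position(s) 8: zeubomukeg
2. f -> v, k -> g, p -> b, s -> z, t -> d / V _ V: fires at position(s) 8: zeubomugeg
surface: zeubomugeg


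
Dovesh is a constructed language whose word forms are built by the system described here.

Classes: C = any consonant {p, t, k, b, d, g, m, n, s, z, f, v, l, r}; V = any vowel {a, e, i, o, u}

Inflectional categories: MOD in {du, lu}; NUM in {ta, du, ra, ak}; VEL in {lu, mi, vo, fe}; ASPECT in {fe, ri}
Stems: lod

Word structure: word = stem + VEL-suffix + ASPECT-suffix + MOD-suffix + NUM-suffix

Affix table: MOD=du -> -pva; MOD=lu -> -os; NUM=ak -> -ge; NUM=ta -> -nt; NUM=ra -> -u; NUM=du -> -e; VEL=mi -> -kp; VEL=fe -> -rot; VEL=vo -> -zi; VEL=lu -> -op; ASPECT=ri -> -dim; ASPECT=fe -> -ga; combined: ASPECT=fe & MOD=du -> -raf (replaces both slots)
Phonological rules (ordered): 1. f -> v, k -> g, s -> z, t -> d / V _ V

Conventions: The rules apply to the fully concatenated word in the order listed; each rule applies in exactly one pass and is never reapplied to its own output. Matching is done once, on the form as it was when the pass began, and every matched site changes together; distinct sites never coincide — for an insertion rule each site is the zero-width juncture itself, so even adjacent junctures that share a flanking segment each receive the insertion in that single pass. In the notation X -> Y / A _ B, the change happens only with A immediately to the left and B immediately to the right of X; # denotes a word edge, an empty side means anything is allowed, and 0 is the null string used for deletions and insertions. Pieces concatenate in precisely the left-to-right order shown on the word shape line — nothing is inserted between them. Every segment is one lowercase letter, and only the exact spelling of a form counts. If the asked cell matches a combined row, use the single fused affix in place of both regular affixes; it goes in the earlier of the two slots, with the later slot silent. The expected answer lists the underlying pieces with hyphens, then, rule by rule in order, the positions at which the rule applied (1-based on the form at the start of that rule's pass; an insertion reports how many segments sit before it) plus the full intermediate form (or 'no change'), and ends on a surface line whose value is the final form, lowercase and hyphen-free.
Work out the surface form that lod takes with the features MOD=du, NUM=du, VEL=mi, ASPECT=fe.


underlying: lod-kp-raf-e
1. f -> v, k -> g, s -> z, t -> d / V _ V: fires at position(s) 8: lodkprave
surface: lodkprave


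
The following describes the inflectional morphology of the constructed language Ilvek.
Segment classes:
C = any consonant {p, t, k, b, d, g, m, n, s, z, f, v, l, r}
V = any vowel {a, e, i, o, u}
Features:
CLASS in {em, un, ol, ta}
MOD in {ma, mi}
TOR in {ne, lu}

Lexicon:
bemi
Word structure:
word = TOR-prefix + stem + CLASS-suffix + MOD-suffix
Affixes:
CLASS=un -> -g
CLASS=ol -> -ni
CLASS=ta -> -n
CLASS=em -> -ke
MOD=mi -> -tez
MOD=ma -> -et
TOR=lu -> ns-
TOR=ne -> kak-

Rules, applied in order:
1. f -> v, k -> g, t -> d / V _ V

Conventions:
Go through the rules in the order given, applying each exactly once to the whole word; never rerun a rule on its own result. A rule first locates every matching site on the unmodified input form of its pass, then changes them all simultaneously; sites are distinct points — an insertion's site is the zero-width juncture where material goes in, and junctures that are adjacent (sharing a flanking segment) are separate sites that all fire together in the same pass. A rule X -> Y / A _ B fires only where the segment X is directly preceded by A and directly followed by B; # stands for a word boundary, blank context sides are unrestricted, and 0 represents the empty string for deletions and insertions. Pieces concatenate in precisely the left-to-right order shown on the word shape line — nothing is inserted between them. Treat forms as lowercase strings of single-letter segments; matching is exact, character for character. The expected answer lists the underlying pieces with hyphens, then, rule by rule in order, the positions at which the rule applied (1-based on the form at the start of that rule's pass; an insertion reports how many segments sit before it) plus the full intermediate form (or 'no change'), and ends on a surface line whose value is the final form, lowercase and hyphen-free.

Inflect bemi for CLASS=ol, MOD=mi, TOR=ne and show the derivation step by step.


underlying: kak-bemi-ni-tez
1. f -> v, k -> g, t -> d / V _ V: fires at position(s) 10: kakbeminidez
surface: kakbeminidez


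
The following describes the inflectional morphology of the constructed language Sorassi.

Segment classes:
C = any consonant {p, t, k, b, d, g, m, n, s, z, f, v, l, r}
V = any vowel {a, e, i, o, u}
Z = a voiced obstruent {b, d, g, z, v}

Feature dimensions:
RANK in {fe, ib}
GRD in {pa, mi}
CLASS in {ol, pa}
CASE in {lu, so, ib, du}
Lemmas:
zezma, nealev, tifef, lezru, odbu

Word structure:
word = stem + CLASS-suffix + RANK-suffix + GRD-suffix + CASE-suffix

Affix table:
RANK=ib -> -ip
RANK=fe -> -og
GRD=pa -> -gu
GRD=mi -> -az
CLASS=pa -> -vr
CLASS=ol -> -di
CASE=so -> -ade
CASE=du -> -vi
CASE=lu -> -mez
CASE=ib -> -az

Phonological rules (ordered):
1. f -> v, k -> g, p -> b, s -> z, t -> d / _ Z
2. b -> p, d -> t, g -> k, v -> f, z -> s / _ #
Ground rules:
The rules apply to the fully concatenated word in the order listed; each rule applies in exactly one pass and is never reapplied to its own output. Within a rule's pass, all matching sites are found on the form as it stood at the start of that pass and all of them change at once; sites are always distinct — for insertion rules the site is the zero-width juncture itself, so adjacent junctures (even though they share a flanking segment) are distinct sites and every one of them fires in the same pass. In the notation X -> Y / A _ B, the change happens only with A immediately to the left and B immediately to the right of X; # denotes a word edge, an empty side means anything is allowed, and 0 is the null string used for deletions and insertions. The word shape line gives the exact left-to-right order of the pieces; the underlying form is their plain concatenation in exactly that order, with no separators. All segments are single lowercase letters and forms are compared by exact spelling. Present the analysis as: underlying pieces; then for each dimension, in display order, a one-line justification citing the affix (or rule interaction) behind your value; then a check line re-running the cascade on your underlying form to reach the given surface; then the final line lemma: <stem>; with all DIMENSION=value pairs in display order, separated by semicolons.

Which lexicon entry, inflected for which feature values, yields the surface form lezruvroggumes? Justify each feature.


underlying: lezru-vr-og-gu-mez
RANK=fe - signalled by the affix -og
GRD=pa - signalled by the affix -gu
CLASS=pa - signalled by the affix -vr
CASE=lu - signalled by the affix -mez
check: lezruvroggumez -> lezruvroggumez -> lezruvroggumes
lemma: lezru; RANK=fe; GRD=pa; CLASS=pa; CASE=lu


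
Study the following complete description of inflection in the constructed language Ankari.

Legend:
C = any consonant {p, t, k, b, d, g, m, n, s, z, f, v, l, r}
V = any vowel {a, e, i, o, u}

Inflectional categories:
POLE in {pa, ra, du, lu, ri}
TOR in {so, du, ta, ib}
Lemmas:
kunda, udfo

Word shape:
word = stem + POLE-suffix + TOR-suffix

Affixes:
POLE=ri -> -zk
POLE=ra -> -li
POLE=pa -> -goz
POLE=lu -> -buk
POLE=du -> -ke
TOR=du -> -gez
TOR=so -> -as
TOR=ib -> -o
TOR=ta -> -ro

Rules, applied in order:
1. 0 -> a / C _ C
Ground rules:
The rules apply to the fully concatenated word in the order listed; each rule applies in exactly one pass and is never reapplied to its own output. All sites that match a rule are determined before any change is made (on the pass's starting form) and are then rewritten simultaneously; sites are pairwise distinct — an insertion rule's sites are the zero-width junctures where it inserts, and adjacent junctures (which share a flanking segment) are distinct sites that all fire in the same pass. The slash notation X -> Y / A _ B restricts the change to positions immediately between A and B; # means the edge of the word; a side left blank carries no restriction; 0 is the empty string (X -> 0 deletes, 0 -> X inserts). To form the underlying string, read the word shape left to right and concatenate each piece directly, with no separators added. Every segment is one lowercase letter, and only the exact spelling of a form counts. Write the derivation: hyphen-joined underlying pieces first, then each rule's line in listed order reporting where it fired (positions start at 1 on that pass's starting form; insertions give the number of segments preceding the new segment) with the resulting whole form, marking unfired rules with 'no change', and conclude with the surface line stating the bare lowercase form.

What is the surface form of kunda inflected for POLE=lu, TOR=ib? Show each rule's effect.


underlying: kunda-buk-o
1. 0 -> a / C _ C: inserts after position(s) 3: kunadabuko
surface: kunadabuko


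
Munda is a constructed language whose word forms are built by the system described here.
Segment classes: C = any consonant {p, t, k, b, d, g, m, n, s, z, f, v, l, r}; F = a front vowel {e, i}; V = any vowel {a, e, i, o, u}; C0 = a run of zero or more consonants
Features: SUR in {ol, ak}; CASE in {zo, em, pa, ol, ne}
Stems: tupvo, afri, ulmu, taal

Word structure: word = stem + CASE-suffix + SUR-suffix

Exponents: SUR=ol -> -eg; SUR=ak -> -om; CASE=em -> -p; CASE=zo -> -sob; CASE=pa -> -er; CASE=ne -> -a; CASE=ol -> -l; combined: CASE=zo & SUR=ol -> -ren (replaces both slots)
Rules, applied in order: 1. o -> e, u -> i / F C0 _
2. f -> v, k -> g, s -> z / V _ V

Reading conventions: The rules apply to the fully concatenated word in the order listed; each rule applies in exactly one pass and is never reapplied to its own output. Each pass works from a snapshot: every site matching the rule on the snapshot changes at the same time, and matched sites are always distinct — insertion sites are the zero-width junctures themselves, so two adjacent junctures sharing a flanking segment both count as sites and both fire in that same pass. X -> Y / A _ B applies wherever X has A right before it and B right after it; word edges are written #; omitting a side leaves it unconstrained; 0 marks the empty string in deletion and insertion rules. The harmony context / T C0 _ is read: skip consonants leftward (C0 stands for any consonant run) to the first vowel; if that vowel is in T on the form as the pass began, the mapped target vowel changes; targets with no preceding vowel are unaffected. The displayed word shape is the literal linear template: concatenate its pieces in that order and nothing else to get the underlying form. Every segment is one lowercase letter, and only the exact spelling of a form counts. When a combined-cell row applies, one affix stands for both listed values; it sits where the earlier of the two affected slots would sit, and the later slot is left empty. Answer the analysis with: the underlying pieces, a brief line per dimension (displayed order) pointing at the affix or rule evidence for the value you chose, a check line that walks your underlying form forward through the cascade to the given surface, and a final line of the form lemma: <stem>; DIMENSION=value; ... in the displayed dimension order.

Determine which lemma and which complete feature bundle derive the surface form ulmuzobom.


underlying: ulmu-sob-om
SUR=ak - signalled by the affix -om
CASE=zo - signalled by the affix -sob
check: ulmusobom -> ulmusobom -> ulmuzobom
lemma: ulmu; SUR=ak; CASE=zo


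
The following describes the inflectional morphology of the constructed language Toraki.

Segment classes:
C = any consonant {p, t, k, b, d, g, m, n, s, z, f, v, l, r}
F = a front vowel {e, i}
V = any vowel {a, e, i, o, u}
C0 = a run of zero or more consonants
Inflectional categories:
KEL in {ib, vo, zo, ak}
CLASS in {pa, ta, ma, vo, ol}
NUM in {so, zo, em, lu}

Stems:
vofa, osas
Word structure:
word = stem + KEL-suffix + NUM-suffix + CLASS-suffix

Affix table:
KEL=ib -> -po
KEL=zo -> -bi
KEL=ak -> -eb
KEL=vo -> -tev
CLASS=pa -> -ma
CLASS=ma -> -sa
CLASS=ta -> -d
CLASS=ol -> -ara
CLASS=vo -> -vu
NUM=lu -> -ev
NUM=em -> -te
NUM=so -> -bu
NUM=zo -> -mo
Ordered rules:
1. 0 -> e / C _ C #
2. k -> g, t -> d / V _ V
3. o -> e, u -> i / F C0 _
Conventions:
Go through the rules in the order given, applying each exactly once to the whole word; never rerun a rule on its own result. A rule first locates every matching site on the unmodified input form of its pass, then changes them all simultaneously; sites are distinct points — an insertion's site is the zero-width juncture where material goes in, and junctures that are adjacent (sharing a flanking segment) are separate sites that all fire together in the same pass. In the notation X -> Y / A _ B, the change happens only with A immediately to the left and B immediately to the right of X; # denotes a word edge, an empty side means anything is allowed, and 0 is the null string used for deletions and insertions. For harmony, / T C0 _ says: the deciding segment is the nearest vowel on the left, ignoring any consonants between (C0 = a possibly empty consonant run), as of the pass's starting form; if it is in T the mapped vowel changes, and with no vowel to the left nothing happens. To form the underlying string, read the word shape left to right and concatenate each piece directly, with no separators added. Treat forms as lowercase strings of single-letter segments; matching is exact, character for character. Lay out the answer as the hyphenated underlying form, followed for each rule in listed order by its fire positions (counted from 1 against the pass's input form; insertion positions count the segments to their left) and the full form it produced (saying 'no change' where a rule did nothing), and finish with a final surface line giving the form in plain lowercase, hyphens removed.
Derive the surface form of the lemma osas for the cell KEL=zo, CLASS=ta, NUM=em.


underlying: osas-bi-te-d
1. 0 -> e / C _ C #: no change
2. k -> g, t -> d / V _ V: fires at position(s) 7: osasbided
3. o -> e, u -> i / F C0 _: no change
surface: osasbided


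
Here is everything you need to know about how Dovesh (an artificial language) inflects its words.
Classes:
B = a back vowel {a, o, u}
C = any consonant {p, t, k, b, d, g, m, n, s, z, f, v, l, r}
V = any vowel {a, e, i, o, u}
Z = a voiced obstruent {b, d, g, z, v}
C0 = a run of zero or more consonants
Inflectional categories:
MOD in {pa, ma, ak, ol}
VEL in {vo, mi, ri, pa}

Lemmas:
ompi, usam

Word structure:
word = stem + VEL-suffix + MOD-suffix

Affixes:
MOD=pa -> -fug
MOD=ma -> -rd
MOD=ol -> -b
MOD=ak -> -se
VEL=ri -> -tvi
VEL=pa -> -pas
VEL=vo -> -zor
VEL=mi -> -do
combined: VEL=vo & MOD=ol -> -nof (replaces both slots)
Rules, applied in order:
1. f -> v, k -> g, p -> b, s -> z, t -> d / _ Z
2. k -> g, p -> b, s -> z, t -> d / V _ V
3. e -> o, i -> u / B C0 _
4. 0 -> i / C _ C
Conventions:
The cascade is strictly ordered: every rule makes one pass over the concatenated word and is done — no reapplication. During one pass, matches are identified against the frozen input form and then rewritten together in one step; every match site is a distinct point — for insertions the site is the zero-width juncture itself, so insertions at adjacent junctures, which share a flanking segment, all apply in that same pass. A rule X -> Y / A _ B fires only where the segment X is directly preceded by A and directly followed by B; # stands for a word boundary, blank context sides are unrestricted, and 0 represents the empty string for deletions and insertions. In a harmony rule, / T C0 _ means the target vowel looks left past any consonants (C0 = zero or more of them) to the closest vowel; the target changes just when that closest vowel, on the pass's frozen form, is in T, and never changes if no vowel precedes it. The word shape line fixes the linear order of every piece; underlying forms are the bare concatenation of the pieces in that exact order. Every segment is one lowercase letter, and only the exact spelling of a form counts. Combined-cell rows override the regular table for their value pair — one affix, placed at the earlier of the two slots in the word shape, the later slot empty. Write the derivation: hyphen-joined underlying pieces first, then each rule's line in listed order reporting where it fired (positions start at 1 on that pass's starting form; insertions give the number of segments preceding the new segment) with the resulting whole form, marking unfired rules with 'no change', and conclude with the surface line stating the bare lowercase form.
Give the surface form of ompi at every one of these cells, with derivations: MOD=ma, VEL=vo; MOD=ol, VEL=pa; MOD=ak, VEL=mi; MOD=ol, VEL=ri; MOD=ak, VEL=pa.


cell MOD=ma, VEL=vo:
underlying: ompi-zor-rd
1. f -> v, k -> g, p -> b, s -> z, t -> d / _ Z: no change
2. k -> g, p -> b, s -> z, t -> d / V _ V: no change
3. e -> o, i -> u / B C0 _: fires at position(s) 4: ompuzorrd
4. 0 -> i / C _ C: inserts after position(s) 2, 7, 8: omipuzoririd
surface: omipuzoririd

cell MOD=ol, VEL=pa:
underlying: ompi-pas-b
1. f -> v, k -> g, p -> b, s -> z, t -> d / _ Z: fires at position(s) 7: ompipazb
2. k -> g, p -> b, s -> z, t -> d / V _ V: fires at position(s) 5: ompibazb
3. e -> o, i -> u / B C0 _: fires at position(s) 4: ompubazb
4. 0 -> i / C _ C: inserts after position(s) 2, 7: omipubazib
surface: omipubazib

cell MOD=ak, VEL=mi:
underlying: ompi-do-se
1. f -> v, k -> g, p -> b, s -> z, t -> d / _ Z: no change
2. k -> g, p -> b, s -> z, t -> d / V _ V: fires at position(s) 7: ompidoze
3. e -> o, i -> u / B C0 _: fires at position(s) 4, 8: ompudozo
4. 0 -> i / C _ C: inserts after position(s) 2: omipudozo
surface: omipudozo

cell MOD=ol, VEL=ri:
underlying: ompi-tvi-b
1. f -> v, k -> g, p -> b, s -> z, t -> d / _ Z: fires at position(s) 5: ompidvib
2. k -> g, p -> b, s -> z, t -> d / V _ V: no change
3. e -> o, i -> u / B C0 _: fires at position(s) 4: ompudvib
4. 0 -> i / C _ C: inserts after position(s) 2, 5: omipudivib
surface: omipudivib

cell MOD=ak, VEL=pa:
underlying: ompi-pas-se
1. f -> v, k -> g, p -> b, s -> z, t -> d / _ Z: no change
2. k -> g, p -> b, s -> z, t -> d / V _ V: fires at position(s) 5: ompibasse
3. e -> o, i -> u / B C0 _: fires at position(s) 4, 9: ompubasso
4. 0 -> i / C _ C: inserts after position(s) 2, 7: omipubasiso
surface: omipubasiso
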